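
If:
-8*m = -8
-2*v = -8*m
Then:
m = 1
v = 4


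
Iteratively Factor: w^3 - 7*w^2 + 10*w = (w - 2)*(w^2 - 5*w) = w*(w - 2)*(w - 5)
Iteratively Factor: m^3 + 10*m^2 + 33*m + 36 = (m + 4)*(m^2 + 6*m + 9) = (m + 3)*(m + 4)*(m + 3)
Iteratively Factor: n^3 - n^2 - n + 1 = (n + 1)*(n^2 - 2*n + 1) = (n - 1)*(n + 1)*(n - 1)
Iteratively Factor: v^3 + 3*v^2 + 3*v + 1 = (v + 1)*(v^2 + 2*v + 1) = (v + 1)^2*(v + 1)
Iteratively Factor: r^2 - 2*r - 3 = (r + 1)*(r - 3)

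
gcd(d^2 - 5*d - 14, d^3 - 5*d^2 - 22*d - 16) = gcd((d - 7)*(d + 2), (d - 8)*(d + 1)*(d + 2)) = d + 2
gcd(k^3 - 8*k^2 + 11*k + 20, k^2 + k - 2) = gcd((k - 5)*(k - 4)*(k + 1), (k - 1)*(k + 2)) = 1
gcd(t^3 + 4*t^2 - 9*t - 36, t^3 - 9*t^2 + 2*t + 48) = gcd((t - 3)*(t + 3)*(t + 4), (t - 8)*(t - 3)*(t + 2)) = t - 3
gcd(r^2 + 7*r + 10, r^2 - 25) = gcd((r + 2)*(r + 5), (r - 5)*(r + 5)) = r + 5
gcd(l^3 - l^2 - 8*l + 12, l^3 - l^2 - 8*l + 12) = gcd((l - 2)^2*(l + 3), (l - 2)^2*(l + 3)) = l^3 - l^2 - 8*l + 12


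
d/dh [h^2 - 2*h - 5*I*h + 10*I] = 2*h - 2 - 5*I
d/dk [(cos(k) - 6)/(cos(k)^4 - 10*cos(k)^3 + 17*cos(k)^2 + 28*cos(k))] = (3*cos(k)^4 - 44*cos(k)^3 + 197*cos(k)^2 - 204*cos(k) - 168)*sin(k)/((cos(k) - 7)^2*(cos(k) - 4)^2*(cos(k) + 1)^2*cos(k)^2)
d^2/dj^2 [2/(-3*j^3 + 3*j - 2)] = 36*(j*(3*j^3 - 3*j + 2) - (3*j^2 - 1)^2)/(3*j^3 - 3*j + 2)^3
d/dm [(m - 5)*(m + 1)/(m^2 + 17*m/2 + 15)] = 10*(5*m^2 + 16*m - 7)/(4*m^4 + 68*m^3 + 409*m^2 + 1020*m + 900)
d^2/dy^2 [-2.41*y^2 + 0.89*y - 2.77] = -4.82000000000000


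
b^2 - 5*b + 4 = (b - 4)*(b - 1)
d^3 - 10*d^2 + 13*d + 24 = (d - 8)*(d - 3)*(d + 1)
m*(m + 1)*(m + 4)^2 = m^4 + 9*m^3 + 24*m^2 + 16*m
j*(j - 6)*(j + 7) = j^3 + j^2 - 42*j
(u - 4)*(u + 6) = u^2 + 2*u - 24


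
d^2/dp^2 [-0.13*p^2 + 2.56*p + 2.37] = -0.260000000000000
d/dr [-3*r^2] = -6*r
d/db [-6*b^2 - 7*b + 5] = -12*b - 7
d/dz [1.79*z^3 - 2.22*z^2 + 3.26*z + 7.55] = 5.37*z^2 - 4.44*z + 3.26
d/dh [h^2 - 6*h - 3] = 2*h - 6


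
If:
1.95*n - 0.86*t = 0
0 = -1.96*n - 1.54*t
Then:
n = 0.00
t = 0.00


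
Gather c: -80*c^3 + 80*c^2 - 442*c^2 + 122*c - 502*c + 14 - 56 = -80*c^3 - 362*c^2 - 380*c - 42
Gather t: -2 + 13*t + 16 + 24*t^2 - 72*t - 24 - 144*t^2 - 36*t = -120*t^2 - 95*t - 10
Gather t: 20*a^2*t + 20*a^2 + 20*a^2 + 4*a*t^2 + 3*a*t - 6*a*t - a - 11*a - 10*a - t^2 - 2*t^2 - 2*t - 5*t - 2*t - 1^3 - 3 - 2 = 40*a^2 - 22*a + t^2*(4*a - 3) + t*(20*a^2 - 3*a - 9) - 6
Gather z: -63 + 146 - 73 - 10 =0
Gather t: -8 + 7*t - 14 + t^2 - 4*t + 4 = t^2 + 3*t - 18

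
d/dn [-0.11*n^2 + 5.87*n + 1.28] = 5.87 - 0.22*n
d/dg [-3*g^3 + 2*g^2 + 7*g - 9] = -9*g^2 + 4*g + 7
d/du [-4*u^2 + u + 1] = 1 - 8*u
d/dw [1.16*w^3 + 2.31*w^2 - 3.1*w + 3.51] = 3.48*w^2 + 4.62*w - 3.1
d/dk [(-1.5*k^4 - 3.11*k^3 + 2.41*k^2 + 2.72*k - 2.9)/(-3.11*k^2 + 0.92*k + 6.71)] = (9.33*k^5 + 5.5321*k^4 - 45.9824*k^3 - 51.9279*k^2 + 14.3042*k + 20.9192)/(9.6721*k^4 - 5.7224*k^3 - 40.8898*k^2 + 12.3464*k + 45.0241)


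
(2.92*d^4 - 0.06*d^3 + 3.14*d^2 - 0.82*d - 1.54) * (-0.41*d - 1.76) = -1.1972*d^5 - 5.1146*d^4 - 1.1818*d^3 - 5.1902*d^2 + 2.0746*d + 2.7104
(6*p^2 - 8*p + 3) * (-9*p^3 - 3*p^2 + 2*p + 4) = -54*p^5 + 54*p^4 + 9*p^3 - p^2 - 26*p + 12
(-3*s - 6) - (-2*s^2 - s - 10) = 2*s^2 - 2*s + 4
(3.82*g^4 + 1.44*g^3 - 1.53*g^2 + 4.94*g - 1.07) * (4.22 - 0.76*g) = -2.9032*g^5 + 15.026*g^4 + 7.2396*g^3 - 10.211*g^2 + 21.66*g - 4.5154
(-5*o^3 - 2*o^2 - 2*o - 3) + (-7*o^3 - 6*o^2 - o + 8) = -12*o^3 - 8*o^2 - 3*o + 5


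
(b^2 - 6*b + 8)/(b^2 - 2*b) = (b - 4)/b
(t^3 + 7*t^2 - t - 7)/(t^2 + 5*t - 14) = (t^2 - 1)/(t - 2)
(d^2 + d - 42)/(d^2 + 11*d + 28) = (d - 6)/(d + 4)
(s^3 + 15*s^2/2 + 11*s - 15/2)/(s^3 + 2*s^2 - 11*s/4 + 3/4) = 2*(s + 5)/(2*s - 1)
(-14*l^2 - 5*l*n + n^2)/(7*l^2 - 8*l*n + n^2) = (-2*l - n)/(l - n)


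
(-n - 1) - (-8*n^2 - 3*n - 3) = 8*n^2 + 2*n + 2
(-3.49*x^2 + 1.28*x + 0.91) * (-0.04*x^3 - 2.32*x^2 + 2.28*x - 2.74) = 0.1396*x^5 + 8.0456*x^4 - 10.9632*x^3 + 10.3698*x^2 - 1.4324*x - 2.4934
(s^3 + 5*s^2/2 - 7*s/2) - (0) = s^3 + 5*s^2/2 - 7*s/2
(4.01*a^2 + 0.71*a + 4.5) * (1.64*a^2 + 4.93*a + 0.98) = 6.5764*a^4 + 20.9337*a^3 + 14.8101*a^2 + 22.8808*a + 4.41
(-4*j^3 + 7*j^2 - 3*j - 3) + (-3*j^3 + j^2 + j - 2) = -7*j^3 + 8*j^2 - 2*j - 5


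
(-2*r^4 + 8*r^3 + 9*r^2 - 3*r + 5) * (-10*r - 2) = 20*r^5 - 76*r^4 - 106*r^3 + 12*r^2 - 44*r - 10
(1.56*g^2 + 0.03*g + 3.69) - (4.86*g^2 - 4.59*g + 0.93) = -3.3*g^2 + 4.62*g + 2.76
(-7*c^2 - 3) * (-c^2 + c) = 7*c^4 - 7*c^3 + 3*c^2 - 3*c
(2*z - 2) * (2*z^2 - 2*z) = 4*z^3 - 8*z^2 + 4*z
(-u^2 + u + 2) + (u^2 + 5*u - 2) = 6*u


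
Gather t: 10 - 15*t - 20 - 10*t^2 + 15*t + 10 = -10*t^2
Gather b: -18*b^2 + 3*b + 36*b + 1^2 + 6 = -18*b^2 + 39*b + 7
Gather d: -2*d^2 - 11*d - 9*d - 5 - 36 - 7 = -2*d^2 - 20*d - 48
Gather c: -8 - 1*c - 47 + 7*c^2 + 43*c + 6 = 7*c^2 + 42*c - 49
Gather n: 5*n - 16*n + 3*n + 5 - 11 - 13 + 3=-8*n - 16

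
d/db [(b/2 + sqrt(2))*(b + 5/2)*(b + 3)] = 3*b^2/2 + 2*sqrt(2)*b + 11*b/2 + 15/4 + 11*sqrt(2)/2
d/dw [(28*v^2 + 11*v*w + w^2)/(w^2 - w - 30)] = ((-11*v - 2*w)*(-w^2 + w + 30) - (2*w - 1)*(28*v^2 + 11*v*w + w^2))/(-w^2 + w + 30)^2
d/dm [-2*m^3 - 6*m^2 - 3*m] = -6*m^2 - 12*m - 3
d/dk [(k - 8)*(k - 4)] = 2*k - 12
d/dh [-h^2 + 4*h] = 4 - 2*h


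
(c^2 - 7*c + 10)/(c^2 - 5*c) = (c - 2)/c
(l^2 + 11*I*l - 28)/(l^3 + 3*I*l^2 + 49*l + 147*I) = (l + 4*I)/(l^2 - 4*I*l + 21)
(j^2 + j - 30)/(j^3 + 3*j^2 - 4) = (j^2 + j - 30)/(j^3 + 3*j^2 - 4)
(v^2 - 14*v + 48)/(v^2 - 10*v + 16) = (v - 6)/(v - 2)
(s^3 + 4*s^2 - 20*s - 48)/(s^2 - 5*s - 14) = (s^2 + 2*s - 24)/(s - 7)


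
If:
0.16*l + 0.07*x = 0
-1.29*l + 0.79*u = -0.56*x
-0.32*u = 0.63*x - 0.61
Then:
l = -1.53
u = -4.97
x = 3.49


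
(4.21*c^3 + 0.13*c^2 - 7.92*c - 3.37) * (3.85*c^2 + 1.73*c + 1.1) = 16.2085*c^5 + 7.7838*c^4 - 25.6361*c^3 - 26.5331*c^2 - 14.5421*c - 3.707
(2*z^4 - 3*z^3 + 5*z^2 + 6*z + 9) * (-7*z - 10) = -14*z^5 + z^4 - 5*z^3 - 92*z^2 - 123*z - 90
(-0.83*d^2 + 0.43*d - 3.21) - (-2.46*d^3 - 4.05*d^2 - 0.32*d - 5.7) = 2.46*d^3 + 3.22*d^2 + 0.75*d + 2.49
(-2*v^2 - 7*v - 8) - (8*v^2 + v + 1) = -10*v^2 - 8*v - 9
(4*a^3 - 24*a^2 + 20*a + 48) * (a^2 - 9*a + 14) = 4*a^5 - 60*a^4 + 292*a^3 - 468*a^2 - 152*a + 672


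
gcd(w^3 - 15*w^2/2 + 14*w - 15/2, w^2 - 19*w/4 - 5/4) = w - 5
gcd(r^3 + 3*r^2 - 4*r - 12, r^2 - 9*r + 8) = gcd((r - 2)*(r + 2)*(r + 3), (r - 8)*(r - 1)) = 1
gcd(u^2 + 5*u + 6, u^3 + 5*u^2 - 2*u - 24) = u + 3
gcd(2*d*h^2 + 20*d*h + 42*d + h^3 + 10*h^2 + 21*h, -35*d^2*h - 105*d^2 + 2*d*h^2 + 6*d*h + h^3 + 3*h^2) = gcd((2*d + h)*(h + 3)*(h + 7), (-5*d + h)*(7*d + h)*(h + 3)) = h + 3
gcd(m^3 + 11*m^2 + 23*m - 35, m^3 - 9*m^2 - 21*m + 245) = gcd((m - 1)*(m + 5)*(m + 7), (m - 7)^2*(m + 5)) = m + 5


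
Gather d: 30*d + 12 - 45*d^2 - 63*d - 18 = -45*d^2 - 33*d - 6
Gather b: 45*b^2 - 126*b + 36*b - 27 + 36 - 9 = 45*b^2 - 90*b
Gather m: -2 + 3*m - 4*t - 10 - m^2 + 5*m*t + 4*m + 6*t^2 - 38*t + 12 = -m^2 + m*(5*t + 7) + 6*t^2 - 42*t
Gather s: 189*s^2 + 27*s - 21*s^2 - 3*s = 168*s^2 + 24*s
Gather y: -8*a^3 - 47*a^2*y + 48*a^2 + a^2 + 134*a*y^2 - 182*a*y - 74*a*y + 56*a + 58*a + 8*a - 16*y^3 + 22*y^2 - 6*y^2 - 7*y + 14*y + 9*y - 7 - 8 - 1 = -8*a^3 + 49*a^2 + 122*a - 16*y^3 + y^2*(134*a + 16) + y*(-47*a^2 - 256*a + 16) - 16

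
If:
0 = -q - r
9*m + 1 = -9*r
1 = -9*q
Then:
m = -2/9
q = -1/9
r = 1/9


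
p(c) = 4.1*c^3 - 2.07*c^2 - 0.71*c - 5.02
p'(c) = 12.3*c^2 - 4.14*c - 0.71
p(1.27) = -0.86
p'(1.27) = 13.87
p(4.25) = 269.31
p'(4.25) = 203.86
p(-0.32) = -5.14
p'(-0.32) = 1.87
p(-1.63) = -27.12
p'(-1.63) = 38.72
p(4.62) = 351.82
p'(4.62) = 242.70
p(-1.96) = -42.45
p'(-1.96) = 54.66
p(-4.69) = -470.19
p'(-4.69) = 289.26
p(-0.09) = -4.98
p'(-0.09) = -0.24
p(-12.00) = -7379.38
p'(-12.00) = 1820.17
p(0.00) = -5.02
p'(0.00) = -0.71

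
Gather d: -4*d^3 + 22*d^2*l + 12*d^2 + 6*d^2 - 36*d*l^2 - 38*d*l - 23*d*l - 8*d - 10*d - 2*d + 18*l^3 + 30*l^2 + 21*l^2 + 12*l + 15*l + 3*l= -4*d^3 + d^2*(22*l + 18) + d*(-36*l^2 - 61*l - 20) + 18*l^3 + 51*l^2 + 30*l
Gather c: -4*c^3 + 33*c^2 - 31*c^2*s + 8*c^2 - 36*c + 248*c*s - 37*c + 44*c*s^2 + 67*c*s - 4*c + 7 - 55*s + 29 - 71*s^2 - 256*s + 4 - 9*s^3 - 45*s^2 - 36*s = -4*c^3 + c^2*(41 - 31*s) + c*(44*s^2 + 315*s - 77) - 9*s^3 - 116*s^2 - 347*s + 40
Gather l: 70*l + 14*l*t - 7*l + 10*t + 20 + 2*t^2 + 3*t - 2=l*(14*t + 63) + 2*t^2 + 13*t + 18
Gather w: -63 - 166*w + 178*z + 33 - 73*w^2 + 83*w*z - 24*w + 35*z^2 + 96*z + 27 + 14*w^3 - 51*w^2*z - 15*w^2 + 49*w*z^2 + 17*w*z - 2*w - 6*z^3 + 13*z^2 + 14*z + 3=14*w^3 + w^2*(-51*z - 88) + w*(49*z^2 + 100*z - 192) - 6*z^3 + 48*z^2 + 288*z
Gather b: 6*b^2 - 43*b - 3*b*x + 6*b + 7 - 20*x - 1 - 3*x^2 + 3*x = 6*b^2 + b*(-3*x - 37) - 3*x^2 - 17*x + 6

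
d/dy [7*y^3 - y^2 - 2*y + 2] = 21*y^2 - 2*y - 2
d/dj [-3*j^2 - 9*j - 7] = -6*j - 9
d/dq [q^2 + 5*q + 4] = 2*q + 5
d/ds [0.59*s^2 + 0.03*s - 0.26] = 1.18*s + 0.03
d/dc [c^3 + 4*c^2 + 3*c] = 3*c^2 + 8*c + 3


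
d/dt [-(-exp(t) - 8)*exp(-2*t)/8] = (-exp(t) - 16)*exp(-2*t)/8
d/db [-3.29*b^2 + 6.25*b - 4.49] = 6.25 - 6.58*b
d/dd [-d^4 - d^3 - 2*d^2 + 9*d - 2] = -4*d^3 - 3*d^2 - 4*d + 9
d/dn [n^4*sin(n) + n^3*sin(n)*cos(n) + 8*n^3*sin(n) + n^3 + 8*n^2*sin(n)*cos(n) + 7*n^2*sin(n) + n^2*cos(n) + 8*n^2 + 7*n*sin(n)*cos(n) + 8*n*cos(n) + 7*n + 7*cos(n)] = n^4*cos(n) + 4*n^3*sin(n) + 8*n^3*cos(n) + n^3*cos(2*n) + 23*n^2*sin(n) + 3*n^2*sin(2*n)/2 + 7*n^2*cos(n) + 8*n^2*cos(2*n) + 3*n^2 + 6*n*sin(n) + 8*n*sin(2*n) + 2*n*cos(n) + 7*n*cos(2*n) + 16*n - 7*sin(n) + 7*sin(2*n)/2 + 8*cos(n) + 7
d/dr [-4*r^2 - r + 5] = -8*r - 1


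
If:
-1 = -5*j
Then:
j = 1/5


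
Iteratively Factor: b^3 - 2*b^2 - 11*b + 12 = (b + 3)*(b^2 - 5*b + 4) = (b - 1)*(b + 3)*(b - 4)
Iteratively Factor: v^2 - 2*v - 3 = (v - 3)*(v + 1)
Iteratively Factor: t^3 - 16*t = (t - 4)*(t^2 + 4*t) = (t - 4)*(t + 4)*(t)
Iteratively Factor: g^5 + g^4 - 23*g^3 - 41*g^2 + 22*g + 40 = (g + 1)*(g^4 - 23*g^2 - 18*g + 40) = (g - 5)*(g + 1)*(g^3 + 5*g^2 + 2*g - 8) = (g - 5)*(g - 1)*(g + 1)*(g^2 + 6*g + 8) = (g - 5)*(g - 1)*(g + 1)*(g + 4)*(g + 2)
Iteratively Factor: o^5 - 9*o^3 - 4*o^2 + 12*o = (o - 3)*(o^4 + 3*o^3 - 4*o) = o*(o - 3)*(o^3 + 3*o^2 - 4) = o*(o - 3)*(o + 2)*(o^2 + o - 2) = o*(o - 3)*(o - 1)*(o + 2)*(o + 2)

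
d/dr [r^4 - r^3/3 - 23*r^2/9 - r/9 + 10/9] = 4*r^3 - r^2 - 46*r/9 - 1/9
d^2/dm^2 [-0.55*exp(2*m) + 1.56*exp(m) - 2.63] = (1.56 - 2.2*exp(m))*exp(m)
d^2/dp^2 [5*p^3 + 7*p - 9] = 30*p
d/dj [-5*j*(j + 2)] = -10*j - 10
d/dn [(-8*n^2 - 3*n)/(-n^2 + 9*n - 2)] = (-75*n^2 + 32*n + 6)/(n^4 - 18*n^3 + 85*n^2 - 36*n + 4)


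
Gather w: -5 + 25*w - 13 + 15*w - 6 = 40*w - 24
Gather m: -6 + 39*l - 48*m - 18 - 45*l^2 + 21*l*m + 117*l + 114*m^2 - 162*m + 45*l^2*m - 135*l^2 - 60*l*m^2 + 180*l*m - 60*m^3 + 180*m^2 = -180*l^2 + 156*l - 60*m^3 + m^2*(294 - 60*l) + m*(45*l^2 + 201*l - 210) - 24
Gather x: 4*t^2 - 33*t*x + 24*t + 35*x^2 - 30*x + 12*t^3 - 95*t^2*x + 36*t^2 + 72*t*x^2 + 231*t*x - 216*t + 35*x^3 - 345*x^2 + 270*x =12*t^3 + 40*t^2 - 192*t + 35*x^3 + x^2*(72*t - 310) + x*(-95*t^2 + 198*t + 240)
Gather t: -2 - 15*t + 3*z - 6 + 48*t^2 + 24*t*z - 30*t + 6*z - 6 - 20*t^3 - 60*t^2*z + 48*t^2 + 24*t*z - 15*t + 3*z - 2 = -20*t^3 + t^2*(96 - 60*z) + t*(48*z - 60) + 12*z - 16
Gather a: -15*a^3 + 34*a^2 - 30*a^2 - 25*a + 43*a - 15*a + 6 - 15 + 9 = -15*a^3 + 4*a^2 + 3*a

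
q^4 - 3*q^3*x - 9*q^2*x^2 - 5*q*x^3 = q*(q - 5*x)*(q + x)^2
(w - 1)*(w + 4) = w^2 + 3*w - 4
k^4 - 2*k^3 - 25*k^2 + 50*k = k*(k - 5)*(k - 2)*(k + 5)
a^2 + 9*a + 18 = (a + 3)*(a + 6)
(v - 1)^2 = v^2 - 2*v + 1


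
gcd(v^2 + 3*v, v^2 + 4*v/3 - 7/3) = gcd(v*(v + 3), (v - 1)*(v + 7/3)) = 1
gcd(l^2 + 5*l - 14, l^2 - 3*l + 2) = l - 2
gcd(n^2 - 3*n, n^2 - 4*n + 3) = n - 3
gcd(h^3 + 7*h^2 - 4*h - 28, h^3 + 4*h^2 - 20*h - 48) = h + 2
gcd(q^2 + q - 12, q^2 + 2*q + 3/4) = 1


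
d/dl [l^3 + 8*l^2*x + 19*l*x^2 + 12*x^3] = 3*l^2 + 16*l*x + 19*x^2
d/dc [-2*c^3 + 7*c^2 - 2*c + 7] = -6*c^2 + 14*c - 2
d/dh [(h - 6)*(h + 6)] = 2*h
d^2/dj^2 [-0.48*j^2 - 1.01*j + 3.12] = -0.960000000000000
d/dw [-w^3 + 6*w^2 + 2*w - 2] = -3*w^2 + 12*w + 2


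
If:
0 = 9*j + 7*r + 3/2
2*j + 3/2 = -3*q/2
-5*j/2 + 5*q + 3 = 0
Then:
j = -12/55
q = -39/55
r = 51/770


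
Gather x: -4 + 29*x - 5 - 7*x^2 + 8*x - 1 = -7*x^2 + 37*x - 10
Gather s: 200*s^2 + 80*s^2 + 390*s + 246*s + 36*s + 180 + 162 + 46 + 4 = 280*s^2 + 672*s + 392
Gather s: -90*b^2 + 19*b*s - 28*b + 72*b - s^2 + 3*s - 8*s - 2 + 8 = -90*b^2 + 44*b - s^2 + s*(19*b - 5) + 6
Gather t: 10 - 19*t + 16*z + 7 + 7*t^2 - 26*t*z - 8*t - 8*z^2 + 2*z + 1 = 7*t^2 + t*(-26*z - 27) - 8*z^2 + 18*z + 18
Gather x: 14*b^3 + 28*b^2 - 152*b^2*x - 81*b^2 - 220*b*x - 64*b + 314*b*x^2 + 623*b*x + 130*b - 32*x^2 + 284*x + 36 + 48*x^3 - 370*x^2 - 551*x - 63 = 14*b^3 - 53*b^2 + 66*b + 48*x^3 + x^2*(314*b - 402) + x*(-152*b^2 + 403*b - 267) - 27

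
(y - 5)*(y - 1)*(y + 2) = y^3 - 4*y^2 - 7*y + 10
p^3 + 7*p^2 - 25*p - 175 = (p - 5)*(p + 5)*(p + 7)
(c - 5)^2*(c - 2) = c^3 - 12*c^2 + 45*c - 50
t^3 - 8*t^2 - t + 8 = (t - 8)*(t - 1)*(t + 1)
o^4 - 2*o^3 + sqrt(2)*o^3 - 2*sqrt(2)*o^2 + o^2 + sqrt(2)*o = o*(o - 1)^2*(o + sqrt(2))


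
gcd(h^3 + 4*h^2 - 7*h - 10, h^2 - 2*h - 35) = h + 5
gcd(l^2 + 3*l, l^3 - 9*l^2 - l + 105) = l + 3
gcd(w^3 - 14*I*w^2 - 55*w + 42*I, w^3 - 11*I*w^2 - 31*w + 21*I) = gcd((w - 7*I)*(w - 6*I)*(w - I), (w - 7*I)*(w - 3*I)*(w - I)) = w^2 - 8*I*w - 7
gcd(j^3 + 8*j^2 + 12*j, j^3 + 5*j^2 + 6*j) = j^2 + 2*j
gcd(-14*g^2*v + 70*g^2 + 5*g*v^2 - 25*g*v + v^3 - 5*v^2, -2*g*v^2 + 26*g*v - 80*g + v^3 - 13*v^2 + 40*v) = -2*g*v + 10*g + v^2 - 5*v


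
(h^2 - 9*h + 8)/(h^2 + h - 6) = (h^2 - 9*h + 8)/(h^2 + h - 6)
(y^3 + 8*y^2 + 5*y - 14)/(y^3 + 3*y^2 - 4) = (y + 7)/(y + 2)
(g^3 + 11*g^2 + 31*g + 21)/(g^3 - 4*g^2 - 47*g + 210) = (g^2 + 4*g + 3)/(g^2 - 11*g + 30)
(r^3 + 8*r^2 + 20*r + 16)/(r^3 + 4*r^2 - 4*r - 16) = (r + 2)/(r - 2)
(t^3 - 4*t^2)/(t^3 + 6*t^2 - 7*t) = t*(t - 4)/(t^2 + 6*t - 7)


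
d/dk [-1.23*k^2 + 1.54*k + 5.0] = 1.54 - 2.46*k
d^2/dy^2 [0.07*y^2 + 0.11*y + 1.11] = 0.140000000000000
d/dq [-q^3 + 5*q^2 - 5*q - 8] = -3*q^2 + 10*q - 5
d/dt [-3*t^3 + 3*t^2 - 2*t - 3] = -9*t^2 + 6*t - 2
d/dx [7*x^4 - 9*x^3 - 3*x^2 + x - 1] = 28*x^3 - 27*x^2 - 6*x + 1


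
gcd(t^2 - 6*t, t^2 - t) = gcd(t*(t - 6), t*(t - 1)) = t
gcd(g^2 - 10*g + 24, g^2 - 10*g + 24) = g^2 - 10*g + 24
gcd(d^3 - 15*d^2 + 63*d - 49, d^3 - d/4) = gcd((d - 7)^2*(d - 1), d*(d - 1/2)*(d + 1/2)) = 1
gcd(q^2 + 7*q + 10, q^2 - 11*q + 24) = 1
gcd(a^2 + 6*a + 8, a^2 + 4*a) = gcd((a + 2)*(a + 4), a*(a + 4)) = a + 4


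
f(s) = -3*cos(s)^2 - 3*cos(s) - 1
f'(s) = 6*sin(s)*cos(s) + 3*sin(s)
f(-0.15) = -6.90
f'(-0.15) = -1.33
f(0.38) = -6.37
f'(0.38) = 3.18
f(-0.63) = -5.38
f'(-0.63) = -4.62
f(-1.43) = -1.48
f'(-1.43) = -3.80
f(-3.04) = -0.98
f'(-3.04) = 0.30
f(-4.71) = -0.99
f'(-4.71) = 2.99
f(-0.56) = -5.70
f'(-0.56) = -4.29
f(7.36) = -3.10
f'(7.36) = 5.15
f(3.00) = -0.97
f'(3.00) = -0.41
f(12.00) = -5.67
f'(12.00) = -4.33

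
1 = 1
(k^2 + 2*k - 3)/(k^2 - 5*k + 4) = (k + 3)/(k - 4)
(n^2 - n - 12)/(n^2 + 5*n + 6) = (n - 4)/(n + 2)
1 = 1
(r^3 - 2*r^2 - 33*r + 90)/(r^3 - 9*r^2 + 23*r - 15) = (r + 6)/(r - 1)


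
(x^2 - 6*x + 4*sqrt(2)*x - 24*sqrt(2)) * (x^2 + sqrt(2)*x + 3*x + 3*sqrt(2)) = x^4 - 3*x^3 + 5*sqrt(2)*x^3 - 15*sqrt(2)*x^2 - 10*x^2 - 90*sqrt(2)*x - 24*x - 144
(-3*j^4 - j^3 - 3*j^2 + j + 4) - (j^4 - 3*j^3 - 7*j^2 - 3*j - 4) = -4*j^4 + 2*j^3 + 4*j^2 + 4*j + 8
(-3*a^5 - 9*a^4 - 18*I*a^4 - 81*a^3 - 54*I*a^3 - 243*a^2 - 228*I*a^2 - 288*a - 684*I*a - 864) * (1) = -3*a^5 - 9*a^4 - 18*I*a^4 - 81*a^3 - 54*I*a^3 - 243*a^2 - 228*I*a^2 - 288*a - 684*I*a - 864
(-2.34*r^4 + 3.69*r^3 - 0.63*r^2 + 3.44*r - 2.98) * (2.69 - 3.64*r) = 8.5176*r^5 - 19.7262*r^4 + 12.2193*r^3 - 14.2163*r^2 + 20.1008*r - 8.0162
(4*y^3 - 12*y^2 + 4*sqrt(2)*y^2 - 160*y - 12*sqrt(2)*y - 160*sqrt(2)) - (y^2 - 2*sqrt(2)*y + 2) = 4*y^3 - 13*y^2 + 4*sqrt(2)*y^2 - 160*y - 10*sqrt(2)*y - 160*sqrt(2) - 2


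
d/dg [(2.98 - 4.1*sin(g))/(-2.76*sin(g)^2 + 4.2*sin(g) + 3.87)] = (-11.316*sin(g)^2 + 16.4496*sin(g) - 28.383)*cos(g)/(7.6176*sin(g)^4 - 23.184*sin(g)^3 - 3.7224*sin(g)^2 + 32.508*sin(g) + 14.9769)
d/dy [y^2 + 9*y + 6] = 2*y + 9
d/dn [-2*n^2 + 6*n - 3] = 6 - 4*n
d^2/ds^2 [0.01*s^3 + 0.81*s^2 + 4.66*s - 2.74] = 0.06*s + 1.62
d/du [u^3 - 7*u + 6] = 3*u^2 - 7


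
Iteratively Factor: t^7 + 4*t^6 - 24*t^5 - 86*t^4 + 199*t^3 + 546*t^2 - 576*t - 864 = (t + 4)*(t^6 - 24*t^4 + 10*t^3 + 159*t^2 - 90*t - 216) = (t - 3)*(t + 4)*(t^5 + 3*t^4 - 15*t^3 - 35*t^2 + 54*t + 72) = (t - 3)*(t + 3)*(t + 4)*(t^4 - 15*t^2 + 10*t + 24) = (t - 3)*(t + 1)*(t + 3)*(t + 4)*(t^3 - t^2 - 14*t + 24) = (t - 3)*(t - 2)*(t + 1)*(t + 3)*(t + 4)*(t^2 + t - 12) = (t - 3)^2*(t - 2)*(t + 1)*(t + 3)*(t + 4)*(t + 4)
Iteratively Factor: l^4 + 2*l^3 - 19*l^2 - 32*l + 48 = (l + 3)*(l^3 - l^2 - 16*l + 16) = (l + 3)*(l + 4)*(l^2 - 5*l + 4) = (l - 4)*(l + 3)*(l + 4)*(l - 1)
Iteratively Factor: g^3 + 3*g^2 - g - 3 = (g - 1)*(g^2 + 4*g + 3) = (g - 1)*(g + 3)*(g + 1)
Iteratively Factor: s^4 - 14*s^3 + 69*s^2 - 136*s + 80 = (s - 1)*(s^3 - 13*s^2 + 56*s - 80) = (s - 5)*(s - 1)*(s^2 - 8*s + 16) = (s - 5)*(s - 4)*(s - 1)*(s - 4)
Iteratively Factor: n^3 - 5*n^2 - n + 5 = (n + 1)*(n^2 - 6*n + 5) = (n - 1)*(n + 1)*(n - 5)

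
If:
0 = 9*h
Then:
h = 0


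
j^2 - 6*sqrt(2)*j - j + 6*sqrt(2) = (j - 1)*(j - 6*sqrt(2))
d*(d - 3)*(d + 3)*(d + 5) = d^4 + 5*d^3 - 9*d^2 - 45*d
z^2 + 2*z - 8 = (z - 2)*(z + 4)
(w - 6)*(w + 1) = w^2 - 5*w - 6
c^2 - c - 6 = (c - 3)*(c + 2)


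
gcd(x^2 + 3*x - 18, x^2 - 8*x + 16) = 1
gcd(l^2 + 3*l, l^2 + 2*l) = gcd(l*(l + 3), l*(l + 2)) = l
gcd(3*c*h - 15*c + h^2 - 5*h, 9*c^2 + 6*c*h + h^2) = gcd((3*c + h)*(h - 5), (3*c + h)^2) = 3*c + h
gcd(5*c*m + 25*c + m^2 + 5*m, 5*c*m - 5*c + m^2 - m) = 5*c + m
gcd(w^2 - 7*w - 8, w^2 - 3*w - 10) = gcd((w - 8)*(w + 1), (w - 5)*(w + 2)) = 1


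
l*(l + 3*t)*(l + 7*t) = l^3 + 10*l^2*t + 21*l*t^2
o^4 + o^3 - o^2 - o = o*(o - 1)*(o + 1)^2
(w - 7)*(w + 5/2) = w^2 - 9*w/2 - 35/2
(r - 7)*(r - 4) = r^2 - 11*r + 28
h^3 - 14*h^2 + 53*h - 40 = (h - 8)*(h - 5)*(h - 1)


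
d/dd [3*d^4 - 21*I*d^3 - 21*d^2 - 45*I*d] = 12*d^3 - 63*I*d^2 - 42*d - 45*I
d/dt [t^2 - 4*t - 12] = 2*t - 4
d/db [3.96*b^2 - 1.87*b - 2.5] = 7.92*b - 1.87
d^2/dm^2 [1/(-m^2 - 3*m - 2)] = 2*(m^2 + 3*m - (2*m + 3)^2 + 2)/(m^2 + 3*m + 2)^3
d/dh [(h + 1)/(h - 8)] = -9/(h - 8)^2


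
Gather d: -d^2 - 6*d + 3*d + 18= -d^2 - 3*d + 18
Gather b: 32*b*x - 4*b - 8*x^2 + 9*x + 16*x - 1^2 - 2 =b*(32*x - 4) - 8*x^2 + 25*x - 3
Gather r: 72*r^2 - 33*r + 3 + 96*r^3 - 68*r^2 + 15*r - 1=96*r^3 + 4*r^2 - 18*r + 2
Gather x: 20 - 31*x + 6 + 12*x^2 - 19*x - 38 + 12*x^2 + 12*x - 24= 24*x^2 - 38*x - 36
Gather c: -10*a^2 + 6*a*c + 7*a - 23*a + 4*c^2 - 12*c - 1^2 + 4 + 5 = -10*a^2 - 16*a + 4*c^2 + c*(6*a - 12) + 8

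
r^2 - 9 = (r - 3)*(r + 3)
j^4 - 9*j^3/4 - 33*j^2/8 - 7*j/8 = j*(j - 7/2)*(j + 1/4)*(j + 1)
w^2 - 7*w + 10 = (w - 5)*(w - 2)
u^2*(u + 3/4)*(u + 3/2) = u^4 + 9*u^3/4 + 9*u^2/8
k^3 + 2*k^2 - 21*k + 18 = (k - 3)*(k - 1)*(k + 6)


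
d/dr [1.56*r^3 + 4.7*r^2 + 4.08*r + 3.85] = 4.68*r^2 + 9.4*r + 4.08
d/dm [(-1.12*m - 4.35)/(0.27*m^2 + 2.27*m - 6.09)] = (0.3024*m^2 + 2.349*m + 16.6953)/(0.0729*m^4 + 1.2258*m^3 + 1.8643*m^2 - 27.6486*m + 37.0881)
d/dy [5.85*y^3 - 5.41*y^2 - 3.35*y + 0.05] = 17.55*y^2 - 10.82*y - 3.35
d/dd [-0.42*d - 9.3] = -0.420000000000000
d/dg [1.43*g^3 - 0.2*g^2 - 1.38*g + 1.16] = 4.29*g^2 - 0.4*g - 1.38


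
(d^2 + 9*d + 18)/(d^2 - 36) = (d + 3)/(d - 6)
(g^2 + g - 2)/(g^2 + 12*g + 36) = (g^2 + g - 2)/(g^2 + 12*g + 36)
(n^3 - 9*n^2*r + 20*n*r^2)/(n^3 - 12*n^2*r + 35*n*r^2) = (-n + 4*r)/(-n + 7*r)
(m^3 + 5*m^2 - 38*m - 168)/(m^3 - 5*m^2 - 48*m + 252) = (m + 4)/(m - 6)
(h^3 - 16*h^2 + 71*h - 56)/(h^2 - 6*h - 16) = (h^2 - 8*h + 7)/(h + 2)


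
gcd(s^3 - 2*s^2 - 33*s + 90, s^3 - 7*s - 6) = s - 3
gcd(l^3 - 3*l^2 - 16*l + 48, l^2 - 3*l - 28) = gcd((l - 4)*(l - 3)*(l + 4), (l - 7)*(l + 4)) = l + 4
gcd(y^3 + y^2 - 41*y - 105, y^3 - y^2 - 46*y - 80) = y + 5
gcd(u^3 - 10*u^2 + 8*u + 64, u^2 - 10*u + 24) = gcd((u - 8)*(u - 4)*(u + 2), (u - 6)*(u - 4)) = u - 4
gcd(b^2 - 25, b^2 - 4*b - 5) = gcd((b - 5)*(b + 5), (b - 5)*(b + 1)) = b - 5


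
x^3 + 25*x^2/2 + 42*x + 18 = (x + 1/2)*(x + 6)^2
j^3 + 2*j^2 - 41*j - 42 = (j - 6)*(j + 1)*(j + 7)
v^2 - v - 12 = (v - 4)*(v + 3)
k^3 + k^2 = k^2*(k + 1)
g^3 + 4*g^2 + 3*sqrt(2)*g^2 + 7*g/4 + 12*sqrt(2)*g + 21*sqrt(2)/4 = (g + 1/2)*(g + 7/2)*(g + 3*sqrt(2))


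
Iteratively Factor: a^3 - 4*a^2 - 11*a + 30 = (a + 3)*(a^2 - 7*a + 10) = (a - 2)*(a + 3)*(a - 5)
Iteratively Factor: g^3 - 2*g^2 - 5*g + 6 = (g - 3)*(g^2 + g - 2) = (g - 3)*(g + 2)*(g - 1)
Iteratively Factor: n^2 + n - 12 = (n + 4)*(n - 3)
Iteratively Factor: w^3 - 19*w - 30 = (w - 5)*(w^2 + 5*w + 6) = (w - 5)*(w + 3)*(w + 2)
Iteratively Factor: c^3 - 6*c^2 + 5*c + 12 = (c + 1)*(c^2 - 7*c + 12) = (c - 3)*(c + 1)*(c - 4)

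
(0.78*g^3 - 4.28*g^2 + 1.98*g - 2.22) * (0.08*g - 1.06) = 0.0624*g^4 - 1.1692*g^3 + 4.6952*g^2 - 2.2764*g + 2.3532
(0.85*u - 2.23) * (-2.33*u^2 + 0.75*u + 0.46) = -1.9805*u^3 + 5.8334*u^2 - 1.2815*u - 1.0258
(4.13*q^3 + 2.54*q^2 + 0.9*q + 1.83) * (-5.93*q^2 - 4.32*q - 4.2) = -24.4909*q^5 - 32.9038*q^4 - 33.6558*q^3 - 25.4079*q^2 - 11.6856*q - 7.686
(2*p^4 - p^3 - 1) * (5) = 10*p^4 - 5*p^3 - 5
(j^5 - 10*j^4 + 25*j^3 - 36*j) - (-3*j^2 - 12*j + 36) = j^5 - 10*j^4 + 25*j^3 + 3*j^2 - 24*j - 36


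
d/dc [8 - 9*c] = -9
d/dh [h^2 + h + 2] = 2*h + 1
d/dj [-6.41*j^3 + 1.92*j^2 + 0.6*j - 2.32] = -19.23*j^2 + 3.84*j + 0.6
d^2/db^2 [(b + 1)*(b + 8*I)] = 2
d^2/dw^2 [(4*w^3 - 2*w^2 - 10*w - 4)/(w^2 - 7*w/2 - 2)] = 80/(w^3 - 12*w^2 + 48*w - 64)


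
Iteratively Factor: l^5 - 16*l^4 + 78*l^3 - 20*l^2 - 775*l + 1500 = (l + 3)*(l^4 - 19*l^3 + 135*l^2 - 425*l + 500) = (l - 5)*(l + 3)*(l^3 - 14*l^2 + 65*l - 100) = (l - 5)*(l - 4)*(l + 3)*(l^2 - 10*l + 25) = (l - 5)^2*(l - 4)*(l + 3)*(l - 5)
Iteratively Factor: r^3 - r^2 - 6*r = (r - 3)*(r^2 + 2*r) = r*(r - 3)*(r + 2)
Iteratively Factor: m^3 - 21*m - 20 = (m + 4)*(m^2 - 4*m - 5) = (m + 1)*(m + 4)*(m - 5)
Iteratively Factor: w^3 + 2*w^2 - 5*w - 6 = (w + 1)*(w^2 + w - 6) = (w - 2)*(w + 1)*(w + 3)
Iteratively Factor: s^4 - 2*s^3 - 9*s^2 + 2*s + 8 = (s + 1)*(s^3 - 3*s^2 - 6*s + 8) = (s - 1)*(s + 1)*(s^2 - 2*s - 8) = (s - 1)*(s + 1)*(s + 2)*(s - 4)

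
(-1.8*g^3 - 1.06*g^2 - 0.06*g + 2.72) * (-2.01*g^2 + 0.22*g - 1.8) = 3.618*g^5 + 1.7346*g^4 + 3.1274*g^3 - 3.5724*g^2 + 0.7064*g - 4.896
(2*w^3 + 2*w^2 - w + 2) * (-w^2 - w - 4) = -2*w^5 - 4*w^4 - 9*w^3 - 9*w^2 + 2*w - 8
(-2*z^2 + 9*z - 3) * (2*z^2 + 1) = -4*z^4 + 18*z^3 - 8*z^2 + 9*z - 3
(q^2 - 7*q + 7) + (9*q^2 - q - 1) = 10*q^2 - 8*q + 6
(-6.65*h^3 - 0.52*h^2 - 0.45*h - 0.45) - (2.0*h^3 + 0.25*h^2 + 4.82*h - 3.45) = -8.65*h^3 - 0.77*h^2 - 5.27*h + 3.0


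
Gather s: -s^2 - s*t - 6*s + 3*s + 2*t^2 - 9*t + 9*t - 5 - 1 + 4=-s^2 + s*(-t - 3) + 2*t^2 - 2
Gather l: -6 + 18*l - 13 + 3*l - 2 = 21*l - 21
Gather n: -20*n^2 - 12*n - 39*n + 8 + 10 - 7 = -20*n^2 - 51*n + 11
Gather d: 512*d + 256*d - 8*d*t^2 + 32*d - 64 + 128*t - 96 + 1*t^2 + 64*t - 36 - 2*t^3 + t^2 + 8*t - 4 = d*(800 - 8*t^2) - 2*t^3 + 2*t^2 + 200*t - 200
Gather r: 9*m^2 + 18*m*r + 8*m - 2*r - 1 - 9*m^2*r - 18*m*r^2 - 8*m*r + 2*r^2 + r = 9*m^2 + 8*m + r^2*(2 - 18*m) + r*(-9*m^2 + 10*m - 1) - 1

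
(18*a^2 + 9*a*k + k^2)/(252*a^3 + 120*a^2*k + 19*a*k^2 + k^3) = (3*a + k)/(42*a^2 + 13*a*k + k^2)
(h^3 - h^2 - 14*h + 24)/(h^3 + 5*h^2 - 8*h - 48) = (h - 2)/(h + 4)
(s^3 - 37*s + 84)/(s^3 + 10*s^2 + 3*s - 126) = (s - 4)/(s + 6)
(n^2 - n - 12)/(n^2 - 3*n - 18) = (n - 4)/(n - 6)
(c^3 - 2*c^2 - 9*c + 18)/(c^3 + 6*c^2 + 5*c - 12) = (c^2 - 5*c + 6)/(c^2 + 3*c - 4)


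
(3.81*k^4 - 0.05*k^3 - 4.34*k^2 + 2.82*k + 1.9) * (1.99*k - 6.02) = 7.5819*k^5 - 23.0357*k^4 - 8.3356*k^3 + 31.7386*k^2 - 13.1954*k - 11.438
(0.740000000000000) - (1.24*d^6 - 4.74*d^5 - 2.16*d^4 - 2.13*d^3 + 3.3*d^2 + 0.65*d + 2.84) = -1.24*d^6 + 4.74*d^5 + 2.16*d^4 + 2.13*d^3 - 3.3*d^2 - 0.65*d - 2.1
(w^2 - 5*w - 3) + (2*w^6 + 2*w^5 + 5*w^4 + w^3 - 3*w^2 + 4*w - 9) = 2*w^6 + 2*w^5 + 5*w^4 + w^3 - 2*w^2 - w - 12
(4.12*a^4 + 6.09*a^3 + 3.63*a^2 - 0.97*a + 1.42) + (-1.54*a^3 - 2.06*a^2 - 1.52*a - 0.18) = 4.12*a^4 + 4.55*a^3 + 1.57*a^2 - 2.49*a + 1.24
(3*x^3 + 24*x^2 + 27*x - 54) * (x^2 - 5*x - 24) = 3*x^5 + 9*x^4 - 165*x^3 - 765*x^2 - 378*x + 1296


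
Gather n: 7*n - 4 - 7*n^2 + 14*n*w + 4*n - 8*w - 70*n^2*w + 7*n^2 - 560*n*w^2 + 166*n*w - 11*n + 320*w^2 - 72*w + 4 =-70*n^2*w + n*(-560*w^2 + 180*w) + 320*w^2 - 80*w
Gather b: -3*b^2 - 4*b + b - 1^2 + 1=-3*b^2 - 3*b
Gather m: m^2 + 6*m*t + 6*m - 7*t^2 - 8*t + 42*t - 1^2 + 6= m^2 + m*(6*t + 6) - 7*t^2 + 34*t + 5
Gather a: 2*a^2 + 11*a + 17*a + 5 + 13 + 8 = 2*a^2 + 28*a + 26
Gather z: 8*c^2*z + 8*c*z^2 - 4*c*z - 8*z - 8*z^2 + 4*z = z^2*(8*c - 8) + z*(8*c^2 - 4*c - 4)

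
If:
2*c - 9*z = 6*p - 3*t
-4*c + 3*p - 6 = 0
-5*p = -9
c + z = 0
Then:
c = -3/20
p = 9/5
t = 83/20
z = 3/20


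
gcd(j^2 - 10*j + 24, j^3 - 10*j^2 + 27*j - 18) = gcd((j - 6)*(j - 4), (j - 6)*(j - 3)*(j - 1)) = j - 6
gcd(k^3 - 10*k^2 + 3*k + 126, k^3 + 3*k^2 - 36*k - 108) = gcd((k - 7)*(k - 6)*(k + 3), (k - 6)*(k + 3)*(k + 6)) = k^2 - 3*k - 18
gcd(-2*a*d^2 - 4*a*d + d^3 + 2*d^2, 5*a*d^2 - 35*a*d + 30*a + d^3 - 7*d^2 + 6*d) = 1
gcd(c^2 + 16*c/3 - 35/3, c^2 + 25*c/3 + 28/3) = c + 7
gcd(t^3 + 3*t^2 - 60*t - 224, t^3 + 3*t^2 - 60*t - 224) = t^3 + 3*t^2 - 60*t - 224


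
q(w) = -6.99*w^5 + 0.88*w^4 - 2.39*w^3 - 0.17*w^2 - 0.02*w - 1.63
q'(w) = -34.95*w^4 + 3.52*w^3 - 7.17*w^2 - 0.34*w - 0.02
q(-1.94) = 219.77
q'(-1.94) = -547.10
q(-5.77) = 46132.37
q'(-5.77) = -39652.14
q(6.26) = -66440.17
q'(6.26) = -53091.21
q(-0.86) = 3.55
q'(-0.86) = -26.39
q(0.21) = -1.66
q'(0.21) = -0.44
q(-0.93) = 5.69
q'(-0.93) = -34.88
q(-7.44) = 163015.98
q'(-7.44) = -108931.56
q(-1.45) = 54.02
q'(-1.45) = -179.83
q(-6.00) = 56003.33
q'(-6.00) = -46311.62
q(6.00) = -53737.87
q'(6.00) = -44795.06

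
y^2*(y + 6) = y^3 + 6*y^2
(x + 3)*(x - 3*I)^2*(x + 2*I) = x^4 + 3*x^3 - 4*I*x^3 + 3*x^2 - 12*I*x^2 + 9*x - 18*I*x - 54*I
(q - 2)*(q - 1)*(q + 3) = q^3 - 7*q + 6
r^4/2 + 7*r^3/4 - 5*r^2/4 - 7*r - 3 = (r/2 + 1/4)*(r - 2)*(r + 2)*(r + 3)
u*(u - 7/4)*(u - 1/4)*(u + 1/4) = u^4 - 7*u^3/4 - u^2/16 + 7*u/64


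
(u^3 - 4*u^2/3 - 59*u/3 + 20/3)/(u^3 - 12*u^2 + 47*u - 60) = (3*u^2 + 11*u - 4)/(3*(u^2 - 7*u + 12))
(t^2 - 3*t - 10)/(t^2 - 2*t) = (t^2 - 3*t - 10)/(t*(t - 2))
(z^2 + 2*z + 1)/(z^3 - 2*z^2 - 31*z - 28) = (z + 1)/(z^2 - 3*z - 28)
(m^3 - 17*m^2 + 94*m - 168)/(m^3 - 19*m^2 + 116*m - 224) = (m - 6)/(m - 8)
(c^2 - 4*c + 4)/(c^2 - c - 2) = (c - 2)/(c + 1)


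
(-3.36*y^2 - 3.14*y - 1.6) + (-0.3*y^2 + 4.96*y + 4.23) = -3.66*y^2 + 1.82*y + 2.63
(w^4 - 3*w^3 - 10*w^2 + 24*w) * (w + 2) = w^5 - w^4 - 16*w^3 + 4*w^2 + 48*w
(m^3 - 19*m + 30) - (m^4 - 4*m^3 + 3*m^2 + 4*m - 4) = -m^4 + 5*m^3 - 3*m^2 - 23*m + 34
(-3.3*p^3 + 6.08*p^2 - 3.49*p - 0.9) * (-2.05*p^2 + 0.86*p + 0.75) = 6.765*p^5 - 15.302*p^4 + 9.9083*p^3 + 3.4036*p^2 - 3.3915*p - 0.675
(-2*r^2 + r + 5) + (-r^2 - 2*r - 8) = -3*r^2 - r - 3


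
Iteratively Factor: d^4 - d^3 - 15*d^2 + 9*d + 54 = (d + 3)*(d^3 - 4*d^2 - 3*d + 18) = (d + 2)*(d + 3)*(d^2 - 6*d + 9) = (d - 3)*(d + 2)*(d + 3)*(d - 3)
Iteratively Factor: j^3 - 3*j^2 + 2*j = (j - 1)*(j^2 - 2*j) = j*(j - 1)*(j - 2)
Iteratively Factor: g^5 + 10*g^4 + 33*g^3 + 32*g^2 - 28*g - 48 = (g - 1)*(g^4 + 11*g^3 + 44*g^2 + 76*g + 48) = (g - 1)*(g + 4)*(g^3 + 7*g^2 + 16*g + 12) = (g - 1)*(g + 2)*(g + 4)*(g^2 + 5*g + 6) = (g - 1)*(g + 2)*(g + 3)*(g + 4)*(g + 2)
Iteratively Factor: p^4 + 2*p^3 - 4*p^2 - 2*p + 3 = (p - 1)*(p^3 + 3*p^2 - p - 3) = (p - 1)*(p + 3)*(p^2 - 1) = (p - 1)^2*(p + 3)*(p + 1)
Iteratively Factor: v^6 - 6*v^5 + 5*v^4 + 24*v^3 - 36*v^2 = (v)*(v^5 - 6*v^4 + 5*v^3 + 24*v^2 - 36*v) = v^2*(v^4 - 6*v^3 + 5*v^2 + 24*v - 36) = v^2*(v + 2)*(v^3 - 8*v^2 + 21*v - 18) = v^2*(v - 3)*(v + 2)*(v^2 - 5*v + 6) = v^2*(v - 3)^2*(v + 2)*(v - 2)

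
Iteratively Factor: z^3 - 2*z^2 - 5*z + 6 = (z - 3)*(z^2 + z - 2) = (z - 3)*(z - 1)*(z + 2)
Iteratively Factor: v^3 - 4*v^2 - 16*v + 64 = (v - 4)*(v^2 - 16) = (v - 4)^2*(v + 4)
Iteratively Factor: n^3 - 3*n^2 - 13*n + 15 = (n - 5)*(n^2 + 2*n - 3) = (n - 5)*(n + 3)*(n - 1)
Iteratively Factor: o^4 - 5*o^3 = (o - 5)*(o^3) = o*(o - 5)*(o^2) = o^2*(o - 5)*(o)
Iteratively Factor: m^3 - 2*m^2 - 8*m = (m)*(m^2 - 2*m - 8) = m*(m - 4)*(m + 2)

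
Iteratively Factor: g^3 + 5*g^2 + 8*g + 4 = (g + 1)*(g^2 + 4*g + 4) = (g + 1)*(g + 2)*(g + 2)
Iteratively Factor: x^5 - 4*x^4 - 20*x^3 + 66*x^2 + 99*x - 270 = (x + 3)*(x^4 - 7*x^3 + x^2 + 63*x - 90) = (x - 2)*(x + 3)*(x^3 - 5*x^2 - 9*x + 45) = (x - 2)*(x + 3)^2*(x^2 - 8*x + 15) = (x - 5)*(x - 2)*(x + 3)^2*(x - 3)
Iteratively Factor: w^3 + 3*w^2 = (w + 3)*(w^2) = w*(w + 3)*(w)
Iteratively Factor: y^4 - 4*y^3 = (y)*(y^3 - 4*y^2) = y^2*(y^2 - 4*y) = y^3*(y - 4)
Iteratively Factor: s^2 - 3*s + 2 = (s - 1)*(s - 2)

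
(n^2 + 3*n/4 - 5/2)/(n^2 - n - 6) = (n - 5/4)/(n - 3)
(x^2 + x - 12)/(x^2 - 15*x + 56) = (x^2 + x - 12)/(x^2 - 15*x + 56)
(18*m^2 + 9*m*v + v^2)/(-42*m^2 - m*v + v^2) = (3*m + v)/(-7*m + v)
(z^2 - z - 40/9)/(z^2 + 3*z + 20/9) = (3*z - 8)/(3*z + 4)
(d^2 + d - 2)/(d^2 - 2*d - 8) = (d - 1)/(d - 4)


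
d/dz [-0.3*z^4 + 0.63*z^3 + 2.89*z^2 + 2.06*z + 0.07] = -1.2*z^3 + 1.89*z^2 + 5.78*z + 2.06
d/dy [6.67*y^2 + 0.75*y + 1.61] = 13.34*y + 0.75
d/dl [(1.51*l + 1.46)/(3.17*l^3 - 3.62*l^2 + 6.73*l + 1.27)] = (-9.5734*l^3 - 8.4184*l^2 + 10.5704*l - 7.9081)/(10.0489*l^6 - 22.9508*l^5 + 55.7726*l^4 - 40.6734*l^3 + 36.0981*l^2 + 17.0942*l + 1.6129)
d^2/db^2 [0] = 0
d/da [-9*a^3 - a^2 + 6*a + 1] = -27*a^2 - 2*a + 6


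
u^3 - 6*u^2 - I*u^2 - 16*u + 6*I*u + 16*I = (u - 8)*(u + 2)*(u - I)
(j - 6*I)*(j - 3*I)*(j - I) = j^3 - 10*I*j^2 - 27*j + 18*I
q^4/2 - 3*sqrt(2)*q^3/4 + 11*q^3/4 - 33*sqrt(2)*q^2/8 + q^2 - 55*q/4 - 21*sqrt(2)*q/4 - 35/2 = (q/2 + sqrt(2)/2)*(q + 2)*(q + 7/2)*(q - 5*sqrt(2)/2)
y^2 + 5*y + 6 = (y + 2)*(y + 3)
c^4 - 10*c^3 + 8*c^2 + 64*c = c*(c - 8)*(c - 4)*(c + 2)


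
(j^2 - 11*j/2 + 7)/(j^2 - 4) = (j - 7/2)/(j + 2)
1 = 1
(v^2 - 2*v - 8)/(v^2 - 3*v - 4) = (v + 2)/(v + 1)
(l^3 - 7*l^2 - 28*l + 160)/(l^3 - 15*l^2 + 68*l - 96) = (l + 5)/(l - 3)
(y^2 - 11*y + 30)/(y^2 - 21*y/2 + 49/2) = 2*(y^2 - 11*y + 30)/(2*y^2 - 21*y + 49)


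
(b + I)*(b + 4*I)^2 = b^3 + 9*I*b^2 - 24*b - 16*I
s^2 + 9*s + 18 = (s + 3)*(s + 6)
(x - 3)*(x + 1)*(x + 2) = x^3 - 7*x - 6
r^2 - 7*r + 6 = (r - 6)*(r - 1)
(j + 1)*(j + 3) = j^2 + 4*j + 3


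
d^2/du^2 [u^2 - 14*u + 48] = 2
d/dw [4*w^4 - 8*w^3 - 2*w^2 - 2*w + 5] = 16*w^3 - 24*w^2 - 4*w - 2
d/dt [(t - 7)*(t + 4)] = 2*t - 3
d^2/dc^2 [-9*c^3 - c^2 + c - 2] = -54*c - 2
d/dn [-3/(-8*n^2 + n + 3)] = 3*(1 - 16*n)/(-8*n^2 + n + 3)^2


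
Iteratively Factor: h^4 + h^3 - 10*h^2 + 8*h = (h - 2)*(h^3 + 3*h^2 - 4*h) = (h - 2)*(h - 1)*(h^2 + 4*h) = h*(h - 2)*(h - 1)*(h + 4)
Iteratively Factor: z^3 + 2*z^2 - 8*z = (z)*(z^2 + 2*z - 8) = z*(z - 2)*(z + 4)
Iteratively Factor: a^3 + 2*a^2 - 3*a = (a)*(a^2 + 2*a - 3) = a*(a - 1)*(a + 3)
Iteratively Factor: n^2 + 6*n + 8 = (n + 2)*(n + 4)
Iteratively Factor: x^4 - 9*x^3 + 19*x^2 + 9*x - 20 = (x - 4)*(x^3 - 5*x^2 - x + 5) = (x - 4)*(x + 1)*(x^2 - 6*x + 5) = (x - 4)*(x - 1)*(x + 1)*(x - 5)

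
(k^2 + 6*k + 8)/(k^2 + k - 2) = (k + 4)/(k - 1)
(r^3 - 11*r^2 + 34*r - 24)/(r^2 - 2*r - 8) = (r^2 - 7*r + 6)/(r + 2)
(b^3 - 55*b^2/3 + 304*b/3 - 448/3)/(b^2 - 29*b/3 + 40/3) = (3*b^2 - 31*b + 56)/(3*b - 5)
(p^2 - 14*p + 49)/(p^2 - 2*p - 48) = (-p^2 + 14*p - 49)/(-p^2 + 2*p + 48)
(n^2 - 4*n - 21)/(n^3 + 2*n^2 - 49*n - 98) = (n + 3)/(n^2 + 9*n + 14)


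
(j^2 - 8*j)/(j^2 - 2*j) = (j - 8)/(j - 2)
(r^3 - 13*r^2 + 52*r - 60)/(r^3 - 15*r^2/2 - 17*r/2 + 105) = 2*(r - 2)/(2*r + 7)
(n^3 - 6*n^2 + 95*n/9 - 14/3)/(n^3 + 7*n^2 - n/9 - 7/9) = (9*n^3 - 54*n^2 + 95*n - 42)/(9*n^3 + 63*n^2 - n - 7)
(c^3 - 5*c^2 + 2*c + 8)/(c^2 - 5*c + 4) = (c^2 - c - 2)/(c - 1)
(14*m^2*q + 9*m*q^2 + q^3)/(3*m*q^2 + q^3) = (14*m^2 + 9*m*q + q^2)/(q*(3*m + q))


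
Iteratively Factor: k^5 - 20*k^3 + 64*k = (k - 2)*(k^4 + 2*k^3 - 16*k^2 - 32*k) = (k - 2)*(k + 2)*(k^3 - 16*k) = k*(k - 2)*(k + 2)*(k^2 - 16) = k*(k - 4)*(k - 2)*(k + 2)*(k + 4)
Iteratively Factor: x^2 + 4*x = (x + 4)*(x)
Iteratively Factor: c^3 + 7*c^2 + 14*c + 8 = (c + 1)*(c^2 + 6*c + 8) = (c + 1)*(c + 4)*(c + 2)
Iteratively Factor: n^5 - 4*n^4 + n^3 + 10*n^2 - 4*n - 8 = (n + 1)*(n^4 - 5*n^3 + 6*n^2 + 4*n - 8) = (n - 2)*(n + 1)*(n^3 - 3*n^2 + 4) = (n - 2)*(n + 1)^2*(n^2 - 4*n + 4) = (n - 2)^2*(n + 1)^2*(n - 2)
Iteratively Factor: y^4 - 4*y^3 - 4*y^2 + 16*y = (y + 2)*(y^3 - 6*y^2 + 8*y) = y*(y + 2)*(y^2 - 6*y + 8) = y*(y - 4)*(y + 2)*(y - 2)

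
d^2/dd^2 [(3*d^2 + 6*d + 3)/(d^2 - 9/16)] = 96*(512*d^3 + 1200*d^2 + 864*d + 225)/(4096*d^6 - 6912*d^4 + 3888*d^2 - 729)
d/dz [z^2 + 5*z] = 2*z + 5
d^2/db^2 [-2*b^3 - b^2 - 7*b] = -12*b - 2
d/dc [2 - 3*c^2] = -6*c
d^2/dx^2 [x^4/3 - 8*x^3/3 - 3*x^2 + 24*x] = 4*x^2 - 16*x - 6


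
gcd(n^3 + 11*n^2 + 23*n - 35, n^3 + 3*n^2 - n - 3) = n - 1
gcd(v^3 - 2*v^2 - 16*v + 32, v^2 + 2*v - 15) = 1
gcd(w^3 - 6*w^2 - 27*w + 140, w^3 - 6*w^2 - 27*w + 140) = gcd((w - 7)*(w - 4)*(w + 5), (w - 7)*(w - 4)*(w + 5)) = w^3 - 6*w^2 - 27*w + 140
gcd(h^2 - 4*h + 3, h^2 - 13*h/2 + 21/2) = h - 3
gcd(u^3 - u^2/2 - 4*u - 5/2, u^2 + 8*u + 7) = u + 1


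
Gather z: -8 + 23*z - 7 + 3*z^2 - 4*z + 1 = 3*z^2 + 19*z - 14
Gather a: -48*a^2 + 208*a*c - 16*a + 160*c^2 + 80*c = -48*a^2 + a*(208*c - 16) + 160*c^2 + 80*c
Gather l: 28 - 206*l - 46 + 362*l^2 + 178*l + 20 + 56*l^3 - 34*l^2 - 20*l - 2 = 56*l^3 + 328*l^2 - 48*l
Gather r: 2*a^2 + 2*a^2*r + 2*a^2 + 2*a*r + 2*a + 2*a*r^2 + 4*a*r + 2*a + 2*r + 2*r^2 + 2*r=4*a^2 + 4*a + r^2*(2*a + 2) + r*(2*a^2 + 6*a + 4)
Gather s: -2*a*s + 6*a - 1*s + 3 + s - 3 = -2*a*s + 6*a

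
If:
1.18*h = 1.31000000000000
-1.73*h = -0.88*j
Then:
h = 1.11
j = 2.18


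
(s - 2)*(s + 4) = s^2 + 2*s - 8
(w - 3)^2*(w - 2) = w^3 - 8*w^2 + 21*w - 18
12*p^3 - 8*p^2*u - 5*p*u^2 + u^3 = (-6*p + u)*(-p + u)*(2*p + u)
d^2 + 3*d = d*(d + 3)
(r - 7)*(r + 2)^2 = r^3 - 3*r^2 - 24*r - 28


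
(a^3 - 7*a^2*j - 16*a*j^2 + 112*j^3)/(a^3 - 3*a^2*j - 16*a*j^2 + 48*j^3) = (a - 7*j)/(a - 3*j)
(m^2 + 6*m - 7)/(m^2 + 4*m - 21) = (m - 1)/(m - 3)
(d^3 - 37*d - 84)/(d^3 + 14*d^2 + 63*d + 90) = (d^2 - 3*d - 28)/(d^2 + 11*d + 30)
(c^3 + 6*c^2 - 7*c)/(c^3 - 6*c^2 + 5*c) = (c + 7)/(c - 5)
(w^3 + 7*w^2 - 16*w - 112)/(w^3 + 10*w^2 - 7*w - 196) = (w + 4)/(w + 7)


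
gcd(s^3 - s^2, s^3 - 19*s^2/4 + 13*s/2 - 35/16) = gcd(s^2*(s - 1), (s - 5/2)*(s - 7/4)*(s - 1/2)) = 1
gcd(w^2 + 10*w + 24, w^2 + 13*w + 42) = w + 6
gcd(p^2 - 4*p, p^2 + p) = p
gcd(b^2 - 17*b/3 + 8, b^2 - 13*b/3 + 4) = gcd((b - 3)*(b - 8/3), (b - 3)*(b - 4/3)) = b - 3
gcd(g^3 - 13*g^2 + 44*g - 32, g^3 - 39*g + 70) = 1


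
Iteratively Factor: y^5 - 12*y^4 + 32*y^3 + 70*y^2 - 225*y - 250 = (y - 5)*(y^4 - 7*y^3 - 3*y^2 + 55*y + 50) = (y - 5)^2*(y^3 - 2*y^2 - 13*y - 10) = (y - 5)^2*(y + 1)*(y^2 - 3*y - 10) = (y - 5)^2*(y + 1)*(y + 2)*(y - 5)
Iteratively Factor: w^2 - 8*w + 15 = (w - 5)*(w - 3)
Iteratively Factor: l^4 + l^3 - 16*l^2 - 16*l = (l + 4)*(l^3 - 3*l^2 - 4*l) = l*(l + 4)*(l^2 - 3*l - 4) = l*(l + 1)*(l + 4)*(l - 4)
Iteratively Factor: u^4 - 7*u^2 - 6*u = (u)*(u^3 - 7*u - 6) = u*(u + 2)*(u^2 - 2*u - 3) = u*(u - 3)*(u + 2)*(u + 1)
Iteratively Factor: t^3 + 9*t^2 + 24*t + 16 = (t + 1)*(t^2 + 8*t + 16) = (t + 1)*(t + 4)*(t + 4)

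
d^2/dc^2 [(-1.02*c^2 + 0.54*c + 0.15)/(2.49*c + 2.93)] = (-3.5527136788005e-15*c - 23.532522)/(15.438249*c^3 + 54.498879*c^2 + 64.129203*c + 25.153757)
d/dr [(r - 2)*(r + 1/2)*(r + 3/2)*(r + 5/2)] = 4*r^3 + 15*r^2/2 - 13*r/2 - 77/8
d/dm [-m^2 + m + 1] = 1 - 2*m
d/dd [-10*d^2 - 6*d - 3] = -20*d - 6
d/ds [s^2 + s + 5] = 2*s + 1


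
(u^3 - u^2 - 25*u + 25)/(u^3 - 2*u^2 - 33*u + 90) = (u^2 + 4*u - 5)/(u^2 + 3*u - 18)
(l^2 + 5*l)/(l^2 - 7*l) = (l + 5)/(l - 7)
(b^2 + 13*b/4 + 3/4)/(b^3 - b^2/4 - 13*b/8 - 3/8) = 2*(b + 3)/(2*b^2 - b - 3)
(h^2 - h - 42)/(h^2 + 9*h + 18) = (h - 7)/(h + 3)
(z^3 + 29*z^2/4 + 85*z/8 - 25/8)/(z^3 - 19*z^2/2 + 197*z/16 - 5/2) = 2*(2*z^2 + 15*z + 25)/(4*z^2 - 37*z + 40)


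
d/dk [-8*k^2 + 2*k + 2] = 2 - 16*k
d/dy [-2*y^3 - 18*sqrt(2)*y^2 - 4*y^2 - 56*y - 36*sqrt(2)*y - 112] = -6*y^2 - 36*sqrt(2)*y - 8*y - 56 - 36*sqrt(2)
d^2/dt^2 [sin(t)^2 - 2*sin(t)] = 2*sin(t) + 2*cos(2*t)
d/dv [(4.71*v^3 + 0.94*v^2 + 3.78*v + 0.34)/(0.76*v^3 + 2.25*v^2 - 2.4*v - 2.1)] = (-1.77635683940025e-15*v^5 + 9.8831*v^4 - 28.3536*v^3 - 41.2092*v^2 - 5.478*v - 7.122)/(0.5776*v^6 + 3.42*v^5 + 1.4145*v^4 - 13.992*v^3 - 3.69*v^2 + 10.08*v + 4.41)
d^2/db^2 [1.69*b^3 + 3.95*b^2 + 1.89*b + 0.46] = 10.14*b + 7.9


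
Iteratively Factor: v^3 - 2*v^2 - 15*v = (v - 5)*(v^2 + 3*v) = (v - 5)*(v + 3)*(v)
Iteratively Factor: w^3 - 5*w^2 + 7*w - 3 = (w - 1)*(w^2 - 4*w + 3) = (w - 1)^2*(w - 3)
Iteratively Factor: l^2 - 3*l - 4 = (l - 4)*(l + 1)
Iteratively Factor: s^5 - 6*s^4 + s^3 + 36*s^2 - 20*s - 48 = (s - 4)*(s^4 - 2*s^3 - 7*s^2 + 8*s + 12) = (s - 4)*(s - 2)*(s^3 - 7*s - 6) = (s - 4)*(s - 2)*(s + 1)*(s^2 - s - 6) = (s - 4)*(s - 2)*(s + 1)*(s + 2)*(s - 3)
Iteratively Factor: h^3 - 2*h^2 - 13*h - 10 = (h - 5)*(h^2 + 3*h + 2) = (h - 5)*(h + 1)*(h + 2)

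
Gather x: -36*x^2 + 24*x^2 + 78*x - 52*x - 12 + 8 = -12*x^2 + 26*x - 4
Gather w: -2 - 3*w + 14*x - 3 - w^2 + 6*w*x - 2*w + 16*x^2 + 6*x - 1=-w^2 + w*(6*x - 5) + 16*x^2 + 20*x - 6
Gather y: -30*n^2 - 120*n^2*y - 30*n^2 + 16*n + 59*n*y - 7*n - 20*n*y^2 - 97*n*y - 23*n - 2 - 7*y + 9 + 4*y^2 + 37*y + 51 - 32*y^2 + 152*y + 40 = -60*n^2 - 14*n + y^2*(-20*n - 28) + y*(-120*n^2 - 38*n + 182) + 98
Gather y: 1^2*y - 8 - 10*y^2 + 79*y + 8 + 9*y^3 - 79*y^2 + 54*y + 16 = 9*y^3 - 89*y^2 + 134*y + 16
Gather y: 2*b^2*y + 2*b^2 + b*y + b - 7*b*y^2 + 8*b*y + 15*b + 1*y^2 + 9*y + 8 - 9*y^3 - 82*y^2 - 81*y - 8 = 2*b^2 + 16*b - 9*y^3 + y^2*(-7*b - 81) + y*(2*b^2 + 9*b - 72)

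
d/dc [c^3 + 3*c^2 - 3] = 3*c*(c + 2)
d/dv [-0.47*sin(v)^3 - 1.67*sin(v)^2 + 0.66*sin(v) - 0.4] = (-1.41*sin(v)^2 - 3.34*sin(v) + 0.66)*cos(v)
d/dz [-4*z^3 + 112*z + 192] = 112 - 12*z^2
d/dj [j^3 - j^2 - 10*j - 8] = 3*j^2 - 2*j - 10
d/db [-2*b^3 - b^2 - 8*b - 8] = -6*b^2 - 2*b - 8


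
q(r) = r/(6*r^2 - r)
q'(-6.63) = -0.00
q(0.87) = 0.24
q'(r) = r*(1 - 12*r)/(6*r^2 - r)^2 + 1/(6*r^2 - r)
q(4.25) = 0.04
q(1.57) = 0.12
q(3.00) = 0.06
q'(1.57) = -0.08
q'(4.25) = -0.01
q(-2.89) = -0.05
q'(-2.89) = -0.02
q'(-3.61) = -0.01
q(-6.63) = -0.02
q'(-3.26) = -0.01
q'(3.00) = -0.02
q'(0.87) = -0.34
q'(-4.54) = -0.01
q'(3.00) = -0.02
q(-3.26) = -0.05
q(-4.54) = -0.04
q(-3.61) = -0.04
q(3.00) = 0.06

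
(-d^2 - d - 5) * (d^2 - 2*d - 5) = -d^4 + d^3 + 2*d^2 + 15*d + 25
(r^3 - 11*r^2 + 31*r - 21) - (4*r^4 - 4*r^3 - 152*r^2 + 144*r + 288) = -4*r^4 + 5*r^3 + 141*r^2 - 113*r - 309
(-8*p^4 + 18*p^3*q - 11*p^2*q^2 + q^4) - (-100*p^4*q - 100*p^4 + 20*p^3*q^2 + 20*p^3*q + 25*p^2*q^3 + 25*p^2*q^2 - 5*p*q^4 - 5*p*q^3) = 100*p^4*q + 92*p^4 - 20*p^3*q^2 - 2*p^3*q - 25*p^2*q^3 - 36*p^2*q^2 + 5*p*q^4 + 5*p*q^3 + q^4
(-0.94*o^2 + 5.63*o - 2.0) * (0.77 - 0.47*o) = 0.4418*o^3 - 3.3699*o^2 + 5.2751*o - 1.54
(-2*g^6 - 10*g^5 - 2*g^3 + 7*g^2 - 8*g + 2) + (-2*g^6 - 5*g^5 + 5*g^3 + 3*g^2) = -4*g^6 - 15*g^5 + 3*g^3 + 10*g^2 - 8*g + 2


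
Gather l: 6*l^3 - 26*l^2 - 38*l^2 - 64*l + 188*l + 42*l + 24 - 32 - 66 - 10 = 6*l^3 - 64*l^2 + 166*l - 84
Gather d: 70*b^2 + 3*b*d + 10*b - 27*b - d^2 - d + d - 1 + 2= 70*b^2 + 3*b*d - 17*b - d^2 + 1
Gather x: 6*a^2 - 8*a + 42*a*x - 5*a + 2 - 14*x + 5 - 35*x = 6*a^2 - 13*a + x*(42*a - 49) + 7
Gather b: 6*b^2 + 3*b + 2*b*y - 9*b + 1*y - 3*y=6*b^2 + b*(2*y - 6) - 2*y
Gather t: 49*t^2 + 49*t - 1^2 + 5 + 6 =49*t^2 + 49*t + 10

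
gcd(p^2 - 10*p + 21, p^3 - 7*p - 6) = p - 3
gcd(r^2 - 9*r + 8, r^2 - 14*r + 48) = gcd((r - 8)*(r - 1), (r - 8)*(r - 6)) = r - 8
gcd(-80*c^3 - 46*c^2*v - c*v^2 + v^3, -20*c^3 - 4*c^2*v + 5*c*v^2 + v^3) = 10*c^2 + 7*c*v + v^2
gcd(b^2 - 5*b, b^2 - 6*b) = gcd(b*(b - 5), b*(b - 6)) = b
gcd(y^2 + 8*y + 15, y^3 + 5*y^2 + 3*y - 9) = y + 3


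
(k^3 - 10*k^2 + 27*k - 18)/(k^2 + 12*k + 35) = (k^3 - 10*k^2 + 27*k - 18)/(k^2 + 12*k + 35)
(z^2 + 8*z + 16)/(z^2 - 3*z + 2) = (z^2 + 8*z + 16)/(z^2 - 3*z + 2)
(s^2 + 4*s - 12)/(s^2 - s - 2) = (s + 6)/(s + 1)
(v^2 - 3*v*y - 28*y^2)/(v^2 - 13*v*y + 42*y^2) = (-v - 4*y)/(-v + 6*y)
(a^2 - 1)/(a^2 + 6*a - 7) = (a + 1)/(a + 7)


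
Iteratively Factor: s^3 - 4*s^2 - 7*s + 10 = (s - 5)*(s^2 + s - 2) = (s - 5)*(s - 1)*(s + 2)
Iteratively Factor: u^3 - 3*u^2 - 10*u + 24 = (u - 2)*(u^2 - u - 12) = (u - 2)*(u + 3)*(u - 4)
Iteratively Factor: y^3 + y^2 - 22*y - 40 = (y - 5)*(y^2 + 6*y + 8) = (y - 5)*(y + 4)*(y + 2)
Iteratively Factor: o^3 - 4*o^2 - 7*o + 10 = (o + 2)*(o^2 - 6*o + 5) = (o - 1)*(o + 2)*(o - 5)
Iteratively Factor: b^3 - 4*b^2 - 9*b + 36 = (b - 4)*(b^2 - 9) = (b - 4)*(b + 3)*(b - 3)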